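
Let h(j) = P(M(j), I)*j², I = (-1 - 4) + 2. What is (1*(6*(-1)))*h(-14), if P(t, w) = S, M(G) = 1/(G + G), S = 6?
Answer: -7056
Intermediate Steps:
M(G) = 1/(2*G)
I = -3 (I = -5 + 2 = -3)
P(t, w) = 6
h(j) = 6*j²
(1*(6*(-1)))*h(-14) = (1*(6*(-1)))*(6*(-14)²) = (1*(-6))*(6*196) = -6*1176 = -7056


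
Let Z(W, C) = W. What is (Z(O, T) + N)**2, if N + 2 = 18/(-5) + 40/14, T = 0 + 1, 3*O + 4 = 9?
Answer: 12769/11025 ≈ 1.1582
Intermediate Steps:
O = 5/3 (O = -4/3 + (1/3)*9 = -4/3 + 3 = 5/3 ≈ 1.6667)
T = 1
N = -96/35 (N = -2 + (18/(-5) + 40/14) = -2 + (18*(-1/5) + 40*(1/14)) = -2 + (-18/5 + 20/7) = -2 - 26/35 = -96/35 ≈ -2.7429)
(Z(O, T) + N)**2 = (5/3 - 96/35)**2 = (-113/105)**2 = 12769/11025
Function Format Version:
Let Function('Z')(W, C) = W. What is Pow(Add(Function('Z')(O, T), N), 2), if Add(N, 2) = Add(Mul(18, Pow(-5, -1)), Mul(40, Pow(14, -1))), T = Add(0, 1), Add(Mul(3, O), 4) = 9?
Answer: Rational(12769, 11025) ≈ 1.1582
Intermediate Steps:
O = Rational(5, 3) (O = Add(Rational(-4, 3), Mul(Rational(1, 3), 9)) = Add(Rational(-4, 3), 3) = Rational(5, 3) ≈ 1.6667)
T = 1
N = Rational(-96, 35) (N = Add(-2, Add(Mul(18, Pow(-5, -1)), Mul(40, Pow(14, -1)))) = Add(-2, Add(Mul(18, Rational(-1, 5)), Mul(40, Rational(1, 14)))) = Add(-2, Add(Rational(-18, 5), Rational(20, 7))) = Add(-2, Rational(-26, 35)) = Rational(-96, 35) ≈ -2.7429)
Pow(Add(Function('Z')(O, T), N), 2) = Pow(Add(Rational(5, 3), Rational(-96, 35)), 2) = Pow(Rational(-113, 105), 2) = Rational(12769, 11025)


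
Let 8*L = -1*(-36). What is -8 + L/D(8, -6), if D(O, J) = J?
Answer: -35/4 ≈ -8.7500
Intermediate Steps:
L = 9/2 (L = (-1*(-36))/8 = (1/8)*36 = 9/2 ≈ 4.5000)
-8 + L/D(8, -6) = -8 + (9/2)/(-6) = -8 + (9/2)*(-1/6) = -8 - 3/4 = -35/4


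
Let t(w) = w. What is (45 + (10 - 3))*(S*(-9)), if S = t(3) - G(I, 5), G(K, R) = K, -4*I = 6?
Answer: -2106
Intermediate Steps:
I = -3/2 (I = -¼*6 = -3/2 ≈ -1.5000)
S = 9/2 (S = 3 - 1*(-3/2) = 3 + 3/2 = 9/2 ≈ 4.5000)
(45 + (10 - 3))*(S*(-9)) = (45 + (10 - 3))*((9/2)*(-9)) = (45 + (10 - 1*3))*(-81/2) = (45 + (10 - 3))*(-81/2) = (45 + 7)*(-81/2) = 52*(-81/2) = -2106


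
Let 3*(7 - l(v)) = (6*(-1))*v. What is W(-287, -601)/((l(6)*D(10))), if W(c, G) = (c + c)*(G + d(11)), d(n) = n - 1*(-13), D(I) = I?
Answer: 165599/95 ≈ 1743.1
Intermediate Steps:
d(n) = 13 + n (d(n) = n + 13 = 13 + n)
l(v) = 7 + 2*v (l(v) = 7 - 6*(-1)*v/3 = 7 - (-2)*v = 7 + 2*v)
W(c, G) = 2*c*(24 + G) (W(c, G) = (c + c)*(G + (13 + 11)) = (2*c)*(G + 24) = (2*c)*(24 + G) = 2*c*(24 + G))
W(-287, -601)/((l(6)*D(10))) = (2*(-287)*(24 - 601))/(((7 + 2*6)*10)) = (2*(-287)*(-577))/(((7 + 12)*10)) = 331198/((19*10)) = 331198/190 = 331198*(1/190) = 165599/95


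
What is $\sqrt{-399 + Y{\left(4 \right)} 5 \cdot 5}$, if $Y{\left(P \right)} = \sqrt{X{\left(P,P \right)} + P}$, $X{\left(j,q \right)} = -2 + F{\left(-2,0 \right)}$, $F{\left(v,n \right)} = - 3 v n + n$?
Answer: $\sqrt{-399 + 25 \sqrt{2}} \approx 19.069 i$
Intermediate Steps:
$F{\left(v,n \right)} = n - 3 n v$ ($F{\left(v,n \right)} = - 3 n v + n = n - 3 n v$)
$X{\left(j,q \right)} = -2$ ($X{\left(j,q \right)} = -2 + 0 \left(1 - -6\right) = -2 + 0 \left(1 + 6\right) = -2 + 0 \cdot 7 = -2 + 0 = -2$)
$Y{\left(P \right)} = \sqrt{-2 + P}$
$\sqrt{-399 + Y{\left(4 \right)} 5 \cdot 5} = \sqrt{-399 + \sqrt{-2 + 4} \cdot 5 \cdot 5} = \sqrt{-399 + \sqrt{2} \cdot 5 \cdot 5} = \sqrt{-399 + 5 \sqrt{2} \cdot 5} = \sqrt{-399 + 25 \sqrt{2}}$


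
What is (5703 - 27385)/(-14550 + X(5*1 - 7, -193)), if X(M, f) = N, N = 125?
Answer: 21682/14425 ≈ 1.5031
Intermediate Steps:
X(M, f) = 125
(5703 - 27385)/(-14550 + X(5*1 - 7, -193)) = (5703 - 27385)/(-14550 + 125) = -21682/(-14425) = -21682*(-1/14425) = 21682/14425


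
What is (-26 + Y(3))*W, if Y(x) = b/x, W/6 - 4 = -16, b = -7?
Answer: 2040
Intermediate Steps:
W = -72 (W = 24 + 6*(-16) = 24 - 96 = -72)
Y(x) = -7/x
(-26 + Y(3))*W = (-26 - 7/3)*(-72) = -85/3*(-72) = 2040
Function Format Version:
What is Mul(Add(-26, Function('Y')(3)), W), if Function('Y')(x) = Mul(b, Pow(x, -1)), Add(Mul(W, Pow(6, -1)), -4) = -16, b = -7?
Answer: 2040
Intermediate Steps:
W = -72 (W = Add(24, Mul(6, -16)) = Add(24, -96) = -72)
Function('Y')(x) = Mul(-7, Pow(x, -1))
Mul(Add(-26, Function('Y')(3)), W) = Mul(Add(-26, Mul(-7, Pow(3, -1))), -72) = Mul(Add(-26, Mul(-7, Rational(1, 3))), -72) = Mul(Add(-26, Rational(-7, 3)), -72) = Mul(Rational(-85, 3), -72) = 2040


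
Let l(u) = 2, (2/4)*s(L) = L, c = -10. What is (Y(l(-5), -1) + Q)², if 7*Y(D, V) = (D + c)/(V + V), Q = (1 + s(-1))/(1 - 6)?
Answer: 729/1225 ≈ 0.59510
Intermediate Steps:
s(L) = 2*L
Q = ⅕ (Q = (1 + 2*(-1))/(1 - 6) = (1 - 2)/(-5) = -1*(-⅕) = ⅕ ≈ 0.20000)
Y(D, V) = (-10 + D)/(14*V) (Y(D, V) = ((D - 10)/(V + V))/7 = ((-10 + D)/((2*V)))/7 = ((-10 + D)*(1/(2*V)))/7 = ((-10 + D)/(2*V))/7 = (-10 + D)/(14*V))
(Y(l(-5), -1) + Q)² = ((1/14)*(-10 + 2)/(-1) + ⅕)² = ((1/14)*(-1)*(-8) + ⅕)² = (4/7 + ⅕)² = (27/35)² = 729/1225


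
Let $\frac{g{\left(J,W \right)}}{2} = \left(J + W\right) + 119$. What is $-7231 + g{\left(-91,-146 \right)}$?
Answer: $-7467$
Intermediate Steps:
$g{\left(J,W \right)} = 238 + 2 J + 2 W$ ($g{\left(J,W \right)} = 2 \left(\left(J + W\right) + 119\right) = 2 \left(119 + J + W\right) = 238 + 2 J + 2 W$)
$-7231 + g{\left(-91,-146 \right)} = -7231 + \left(238 + 2 \left(-91\right) + 2 \left(-146\right)\right) = -7231 - 236 = -7467$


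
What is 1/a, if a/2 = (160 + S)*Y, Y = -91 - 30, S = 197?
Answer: -1/86394 ≈ -1.1575e-5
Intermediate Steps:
Y = -121
a = -86394 (a = 2*((160 + 197)*(-121)) = 2*(357*(-121)) = 2*(-43197) = -86394)
1/a = 1/(-86394) = -1/86394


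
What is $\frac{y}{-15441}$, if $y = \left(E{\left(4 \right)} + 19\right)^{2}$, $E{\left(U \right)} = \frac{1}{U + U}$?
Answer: $- \frac{7803}{329408} \approx -0.023688$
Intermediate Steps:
$E{\left(U \right)} = \frac{1}{2 U}$
$y = \frac{23409}{64}$ ($y = \left(\frac{1}{2 \cdot 4} + 19\right)^{2} = \left(\frac{1}{2} \cdot \frac{1}{4} + 19\right)^{2} = \left(\frac{1}{8} + 19\right)^{2} = \left(\frac{153}{8}\right)^{2} = \frac{23409}{64} \approx 365.77$)
$\frac{y}{-15441} = \frac{23409}{64 \left(-15441\right)} = \frac{23409}{64} \left(- \frac{1}{15441}\right) = - \frac{7803}{329408}$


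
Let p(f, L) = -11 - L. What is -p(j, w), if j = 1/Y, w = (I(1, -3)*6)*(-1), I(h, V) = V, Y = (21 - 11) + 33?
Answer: 29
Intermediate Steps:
Y = 43 (Y = 10 + 33 = 43)
w = 18 (w = -3*6*(-1) = -18*(-1) = 18)
j = 1/43 ≈ 0.023256
-p(j, w) = -(-11 - 1*18) = -(-11 - 18) = -1*(-29) = 29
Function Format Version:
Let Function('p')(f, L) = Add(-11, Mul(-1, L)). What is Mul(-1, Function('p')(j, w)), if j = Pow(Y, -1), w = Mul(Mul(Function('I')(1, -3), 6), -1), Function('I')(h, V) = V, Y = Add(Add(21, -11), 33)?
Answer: 29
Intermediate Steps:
Y = 43 (Y = Add(10, 33) = 43)
w = 18 (w = Mul(Mul(-3, 6), -1) = Mul(-18, -1) = 18)
j = Rational(1, 43) (j = Pow(43, -1) = Rational(1, 43) ≈ 0.023256)
Mul(-1, Function('p')(j, w)) = Mul(-1, Add(-11, Mul(-1, 18))) = Mul(-1, Add(-11, -18)) = Mul(-1, -29) = 29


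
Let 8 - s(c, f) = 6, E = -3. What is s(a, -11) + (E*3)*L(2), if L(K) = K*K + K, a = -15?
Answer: -52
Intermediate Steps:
s(c, f) = 2 (s(c, f) = 8 - 1*6 = 8 - 6 = 2)
L(K) = K + K**2 (L(K) = K**2 + K = K + K**2)
s(a, -11) + (E*3)*L(2) = 2 + (-3*3)*(2*(1 + 2)) = 2 - 18*3 = 2 - 9*6 = 2 - 54 = -52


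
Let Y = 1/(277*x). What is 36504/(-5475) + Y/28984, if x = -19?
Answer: -1856140694881/278390595400 ≈ -6.6674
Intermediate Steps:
Y = -1/5263 (Y = 1/(277*(-19)) = 1/(-5263) = -1/5263 ≈ -0.00019001)
36504/(-5475) + Y/28984 = 36504/(-5475) - 1/5263/28984 = 36504*(-1/5475) - 1/5263*1/28984 = -12168/1825 - 1/152542792 = -1856140694881/278390595400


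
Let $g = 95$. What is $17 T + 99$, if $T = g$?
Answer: $1714$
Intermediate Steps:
$T = 95$
$17 T + 99 = 17 \cdot 95 + 99 = 1615 + 99 = 1714$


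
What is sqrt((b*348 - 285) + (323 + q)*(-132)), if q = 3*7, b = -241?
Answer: I*sqrt(129561) ≈ 359.95*I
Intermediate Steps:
q = 21
sqrt((b*348 - 285) + (323 + q)*(-132)) = sqrt((-241*348 - 285) + (323 + 21)*(-132)) = sqrt((-83868 - 285) + 344*(-132)) = sqrt(-84153 - 45408) = sqrt(-129561) = I*sqrt(129561)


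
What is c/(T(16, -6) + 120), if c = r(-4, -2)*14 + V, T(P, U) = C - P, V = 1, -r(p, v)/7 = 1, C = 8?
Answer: -97/112 ≈ -0.86607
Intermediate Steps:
r(p, v) = -7 (r(p, v) = -7*1 = -7)
T(P, U) = 8 - P
c = -97 (c = -7*14 + 1 = -98 + 1 = -97)
c/(T(16, -6) + 120) = -97/((8 - 1*16) + 120) = -97/((8 - 16) + 120) = -97/(-8 + 120) = -97/112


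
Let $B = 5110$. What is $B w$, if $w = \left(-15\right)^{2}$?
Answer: $1149750$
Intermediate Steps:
$w = 225$
$B w = 5110 \cdot 225 = 1149750$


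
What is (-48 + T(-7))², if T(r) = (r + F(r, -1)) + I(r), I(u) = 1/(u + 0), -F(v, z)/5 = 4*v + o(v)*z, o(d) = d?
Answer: 121801/49 ≈ 2485.7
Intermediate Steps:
F(v, z) = -20*v - 5*v*z (F(v, z) = -5*(4*v + v*z) = -20*v - 5*v*z)
I(u) = 1/u
T(r) = 1/r - 14*r (T(r) = (r + 5*r*(-4 - 1*(-1))) + 1/r = (r + 5*r*(-4 + 1)) + 1/r = (r + 5*r*(-3)) + 1/r = (r - 15*r) + 1/r = -14*r + 1/r = 1/r - 14*r)
(-48 + T(-7))² = (-48 + (1/(-7) - 14*(-7)))² = (-48 + (-⅐ + 98))² = (-48 + 685/7)² = (349/7)² = 121801/49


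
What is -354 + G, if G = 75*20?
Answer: 1146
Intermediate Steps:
G = 1500
-354 + G = -354 + 1500 = 1146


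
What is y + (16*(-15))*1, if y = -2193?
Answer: -2433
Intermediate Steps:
y + (16*(-15))*1 = -2193 + (16*(-15))*1 = -2193 - 240*1 = -2193 - 240 = -2433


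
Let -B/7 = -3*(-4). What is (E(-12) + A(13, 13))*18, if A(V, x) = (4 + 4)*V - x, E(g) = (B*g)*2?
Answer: 37926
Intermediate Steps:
B = -84 (B = -(-21)*(-4) = -7*12 = -84)
E(g) = -168*g (E(g) = -84*g*2 = -168*g)
A(V, x) = -x + 8*V (A(V, x) = 8*V - x = -x + 8*V)
(E(-12) + A(13, 13))*18 = (-168*(-12) + (-1*13 + 8*13))*18 = (2016 + (-13 + 104))*18 = (2016 + 91)*18 = 2107*18 = 37926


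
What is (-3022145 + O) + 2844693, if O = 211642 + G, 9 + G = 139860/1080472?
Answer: 9232938323/270118 ≈ 34181.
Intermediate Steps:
G = -2396097/270118 (G = -9 + 139860/1080472 = -9 + 139860*(1/1080472) = -9 + 34965/270118 = -2396097/270118 ≈ -8.8706)
O = 57165917659/270118 (O = 211642 - 2396097/270118 = 57165917659/270118 ≈ 2.1163e+5)
(-3022145 + O) + 2844693 = (-3022145 + 57165917659/270118) + 2844693 = -759169845451/270118 + 2844693 = 9232938323/270118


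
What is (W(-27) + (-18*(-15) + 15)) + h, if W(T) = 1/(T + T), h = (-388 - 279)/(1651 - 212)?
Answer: 22108753/77706 ≈ 284.52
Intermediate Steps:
h = -667/1439 ≈ -0.46352
W(T) = 1/(2*T)
(W(-27) + (-18*(-15) + 15)) + h = ((1/2)/(-27) + (-18*(-15) + 15)) - 667/1439 = ((1/2)*(-1/27) + (270 + 15)) - 667/1439 = (-1/54 + 285) - 667/1439 = 15389/54 - 667/1439 = 22108753/77706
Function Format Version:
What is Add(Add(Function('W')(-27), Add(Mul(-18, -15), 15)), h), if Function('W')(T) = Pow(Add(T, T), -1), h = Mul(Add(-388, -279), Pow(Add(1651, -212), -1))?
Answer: Rational(22108753, 77706) ≈ 284.52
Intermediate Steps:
h = Rational(-667, 1439) (h = Mul(-667, Pow(1439, -1)) = Mul(-667, Rational(1, 1439)) = Rational(-667, 1439) ≈ -0.46352)
Function('W')(T) = Mul(Rational(1, 2), Pow(T, -1)) (Function('W')(T) = Pow(Mul(2, T), -1) = Mul(Rational(1, 2), Pow(T, -1)))
Add(Add(Function('W')(-27), Add(Mul(-18, -15), 15)), h) = Add(Add(Mul(Rational(1, 2), Pow(-27, -1)), Add(Mul(-18, -15), 15)), Rational(-667, 1439)) = Add(Add(Mul(Rational(1, 2), Rational(-1, 27)), Add(270, 15)), Rational(-667, 1439)) = Add(Add(Rational(-1, 54), 285), Rational(-667, 1439)) = Add(Rational(15389, 54), Rational(-667, 1439)) = Rational(22108753, 77706)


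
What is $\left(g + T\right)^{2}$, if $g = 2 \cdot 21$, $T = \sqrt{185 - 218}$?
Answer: $\left(42 + i \sqrt{33}\right)^{2} \approx 1731.0 + 482.54 i$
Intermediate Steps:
$T = i \sqrt{33}$ ($T = \sqrt{-33} = i \sqrt{33} \approx 5.7446 i$)
$g = 42$
$\left(g + T\right)^{2} = \left(42 + i \sqrt{33}\right)^{2}$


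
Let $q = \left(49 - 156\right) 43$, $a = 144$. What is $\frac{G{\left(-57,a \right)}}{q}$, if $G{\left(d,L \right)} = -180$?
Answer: $\frac{180}{4601} \approx 0.039122$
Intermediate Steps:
$q = -4601$ ($q = \left(-107\right) 43 = -4601$)
$\frac{G{\left(-57,a \right)}}{q} = - \frac{180}{-4601} = \left(-180\right) \left(- \frac{1}{4601}\right) = \frac{180}{4601}$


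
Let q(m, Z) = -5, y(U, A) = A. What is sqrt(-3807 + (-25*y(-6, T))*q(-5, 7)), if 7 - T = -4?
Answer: 8*I*sqrt(38) ≈ 49.315*I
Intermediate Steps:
T = 11 (T = 7 - 1*(-4) = 7 + 4 = 11)
sqrt(-3807 + (-25*y(-6, T))*q(-5, 7)) = sqrt(-3807 - 25*11*(-5)) = sqrt(-3807 - 275*(-5)) = sqrt(-3807 + 1375) = sqrt(-2432) = 8*I*sqrt(38)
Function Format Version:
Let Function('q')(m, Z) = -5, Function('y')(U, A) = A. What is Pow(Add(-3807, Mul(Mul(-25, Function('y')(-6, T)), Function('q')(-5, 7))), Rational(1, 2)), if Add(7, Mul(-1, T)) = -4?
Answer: Mul(8, I, Pow(38, Rational(1, 2))) ≈ Mul(49.315, I)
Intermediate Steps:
T = 11 (T = Add(7, Mul(-1, -4)) = Add(7, 4) = 11)
Pow(Add(-3807, Mul(Mul(-25, Function('y')(-6, T)), Function('q')(-5, 7))), Rational(1, 2)) = Pow(Add(-3807, Mul(Mul(-25, 11), -5)), Rational(1, 2)) = Pow(Add(-3807, Mul(-275, -5)), Rational(1, 2)) = Pow(Add(-3807, 1375), Rational(1, 2)) = Pow(-2432, Rational(1, 2)) = Mul(8, I, Pow(38, Rational(1, 2)))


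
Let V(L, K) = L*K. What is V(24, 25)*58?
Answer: 34800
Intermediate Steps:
V(L, K) = K*L
V(24, 25)*58 = (25*24)*58 = 600*58 = 34800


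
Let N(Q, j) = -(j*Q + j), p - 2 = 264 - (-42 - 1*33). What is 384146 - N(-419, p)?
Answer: 241608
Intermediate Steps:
p = 341 (p = 2 + (264 - (-42 - 1*33)) = 2 + (264 - (-42 - 33)) = 2 + (264 - 1*(-75)) = 2 + (264 + 75) = 2 + 339 = 341)
N(Q, j) = -j - Q*j (N(Q, j) = -(Q*j + j) = -(j + Q*j) = -j - Q*j)
384146 - N(-419, p) = 384146 - (-1)*341*(1 - 419) = 384146 - (-1)*341*(-418) = 384146 - 1*142538 = 384146 - 142538 = 241608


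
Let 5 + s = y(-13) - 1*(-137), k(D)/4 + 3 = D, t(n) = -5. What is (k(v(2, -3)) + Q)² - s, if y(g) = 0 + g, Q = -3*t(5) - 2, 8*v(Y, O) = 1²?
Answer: -467/4 ≈ -116.75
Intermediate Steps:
v(Y, O) = ⅛ (v(Y, O) = (⅛)*1² = (⅛)*1 = ⅛)
k(D) = -12 + 4*D
Q = 13 (Q = -3*(-5) - 2 = 15 - 2 = 13)
y(g) = g
s = 119 (s = -5 + (-13 - 1*(-137)) = -5 + (-13 + 137) = -5 + 124 = 119)
(k(v(2, -3)) + Q)² - s = ((-12 + 4*(⅛)) + 13)² - 1*119 = ((-12 + ½) + 13)² - 119 = (-23/2 + 13)² - 119 = (3/2)² - 119 = 9/4 - 119 = -467/4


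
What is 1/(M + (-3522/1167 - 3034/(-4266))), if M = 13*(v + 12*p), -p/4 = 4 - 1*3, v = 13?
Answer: -829737/379444364 ≈ -0.0021867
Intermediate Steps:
p = -4 (p = -4*(4 - 1*3) = -4*(4 - 3) = -4*1 = -4)
M = -455 (M = 13*(13 + 12*(-4)) = 13*(13 - 48) = 13*(-35) = -455)
1/(M + (-3522/1167 - 3034/(-4266))) = 1/(-455 + (-3522/1167 - 3034/(-4266))) = 1/(-455 + (-3522*1/1167 - 3034*(-1/4266))) = 1/(-455 + (-1174/389 + 1517/2133)) = 1/(-455 - 1914029/829737) = 1/(-379444364/829737) = -829737/379444364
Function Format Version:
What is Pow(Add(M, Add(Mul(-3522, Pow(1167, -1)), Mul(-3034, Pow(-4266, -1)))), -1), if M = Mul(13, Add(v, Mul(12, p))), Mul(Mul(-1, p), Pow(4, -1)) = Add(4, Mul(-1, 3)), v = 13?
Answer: Rational(-829737, 379444364) ≈ -0.0021867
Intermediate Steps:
p = -4 (p = Mul(-4, Add(4, Mul(-1, 3))) = Mul(-4, Add(4, -3)) = Mul(-4, 1) = -4)
M = -455 (M = Mul(13, Add(13, Mul(12, -4))) = Mul(13, Add(13, -48)) = Mul(13, -35) = -455)
Pow(Add(M, Add(Mul(-3522, Pow(1167, -1)), Mul(-3034, Pow(-4266, -1)))), -1) = Pow(Add(-455, Add(Mul(-3522, Pow(1167, -1)), Mul(-3034, Pow(-4266, -1)))), -1) = Pow(Add(-455, Add(Mul(-3522, Rational(1, 1167)), Mul(-3034, Rational(-1, 4266)))), -1) = Pow(Add(-455, Add(Rational(-1174, 389), Rational(1517, 2133))), -1) = Pow(Add(-455, Rational(-1914029, 829737)), -1) = Pow(Rational(-379444364, 829737), -1) = Rational(-829737, 379444364)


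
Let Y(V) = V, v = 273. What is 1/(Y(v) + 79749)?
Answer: 1/80022 ≈ 1.2497e-5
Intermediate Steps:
1/(Y(v) + 79749) = 1/(273 + 79749) = 1/80022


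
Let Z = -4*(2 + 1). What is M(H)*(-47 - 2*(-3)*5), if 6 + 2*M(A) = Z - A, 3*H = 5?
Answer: 1003/6 ≈ 167.17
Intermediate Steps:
Z = -12 (Z = -4*3 = -12)
H = 5/3 (H = (⅓)*5 = 5/3 ≈ 1.6667)
M(A) = -9 - A/2 (M(A) = -3 + (-12 - A)/2 = -3 + (-6 - A/2) = -9 - A/2)
M(H)*(-47 - 2*(-3)*5) = (-9 - ½*5/3)*(-47 - 2*(-3)*5) = (-9 - ⅚)*(-47 + 6*5) = -59*(-47 + 30)/6 = -59/6*(-17) = 1003/6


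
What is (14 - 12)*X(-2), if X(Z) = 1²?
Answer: 2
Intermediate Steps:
X(Z) = 1
(14 - 12)*X(-2) = (14 - 12)*1 = 2*1 = 2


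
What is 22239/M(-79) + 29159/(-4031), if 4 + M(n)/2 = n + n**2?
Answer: -269476835/49645796 ≈ -5.4280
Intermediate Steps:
M(n) = -8 + 2*n + 2*n**2 (M(n) = -8 + 2*(n + n**2) = -8 + (2*n + 2*n**2) = -8 + 2*n + 2*n**2)
22239/M(-79) + 29159/(-4031) = 22239/(-8 + 2*(-79) + 2*(-79)**2) + 29159/(-4031) = 22239/(-8 - 158 + 2*6241) + 29159*(-1/4031) = 22239/(-8 - 158 + 12482) - 29159/4031 = 22239/12316 - 29159/4031 = -269476835/49645796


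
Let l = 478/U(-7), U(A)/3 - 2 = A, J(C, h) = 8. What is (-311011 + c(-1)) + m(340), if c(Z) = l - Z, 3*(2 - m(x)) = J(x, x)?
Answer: -4665638/15 ≈ -3.1104e+5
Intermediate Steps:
U(A) = 6 + 3*A
m(x) = -2/3 (m(x) = 2 - 1/3*8 = 2 - 8/3 = -2/3)
l = -478/15 (l = 478/(6 + 3*(-7)) = 478/(6 - 21) = 478/(-15) = 478*(-1/15) = -478/15 ≈ -31.867)
c(Z) = -478/15 - Z
(-311011 + c(-1)) + m(340) = (-311011 + (-478/15 - 1*(-1))) - 2/3 = (-311011 + (-478/15 + 1)) - 2/3 = (-311011 - 463/15) - 2/3 = -4665628/15 - 2/3 = -4665638/15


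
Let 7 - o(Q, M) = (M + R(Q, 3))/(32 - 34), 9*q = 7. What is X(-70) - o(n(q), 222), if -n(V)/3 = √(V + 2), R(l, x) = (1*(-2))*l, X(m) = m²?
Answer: 4777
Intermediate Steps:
q = 7/9 (q = (⅑)*7 = 7/9 ≈ 0.77778)
R(l, x) = -2*l
n(V) = -3*√(2 + V) (n(V) = -3*√(V + 2) = -3*√(2 + V))
o(Q, M) = 7 + M/2 - Q (o(Q, M) = 7 - (M - 2*Q)/(32 - 34) = 7 - (M - 2*Q)/(-2) = 7 - (M - 2*Q)*(-1)/2 = 7 - (Q - M/2) = 7 + (M/2 - Q) = 7 + M/2 - Q)
X(-70) - o(n(q), 222) = (-70)² - (7 + (½)*222 - (-3)*√(2 + 7/9)) = 4900 - (7 + 111 - (-3)*√(25/9)) = 4900 - (7 + 111 - (-3)*5/3) = 4900 - (7 + 111 - 1*(-5)) = 4900 - (7 + 111 + 5) = 4900 - 1*123 = 4900 - 123 = 4777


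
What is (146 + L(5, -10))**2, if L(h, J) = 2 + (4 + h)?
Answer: 24649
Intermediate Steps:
L(h, J) = 6 + h
(146 + L(5, -10))**2 = (146 + (6 + 5))**2 = (146 + 11)**2 = 157**2 = 24649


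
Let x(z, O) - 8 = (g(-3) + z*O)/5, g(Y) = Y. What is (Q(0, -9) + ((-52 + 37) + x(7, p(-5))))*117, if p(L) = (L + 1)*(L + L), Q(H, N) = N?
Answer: 23049/5 ≈ 4609.8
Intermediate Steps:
p(L) = 2*L*(1 + L) (p(L) = (1 + L)*(2*L) = 2*L*(1 + L))
x(z, O) = 37/5 + O*z/5 (x(z, O) = 8 + (-3 + z*O)/5 = 8 + (-3 + O*z)*(⅕) = 8 + (-⅗ + O*z/5) = 37/5 + O*z/5)
(Q(0, -9) + ((-52 + 37) + x(7, p(-5))))*117 = (-9 + ((-52 + 37) + (37/5 + (⅕)*(2*(-5)*(1 - 5))*7)))*117 = (-9 + (-15 + (37/5 + (⅕)*(2*(-5)*(-4))*7)))*117 = (-9 + (-15 + (37/5 + (⅕)*40*7)))*117 = (-9 + (-15 + (37/5 + 56)))*117 = (-9 + (-15 + 317/5))*117 = (-9 + 242/5)*117 = (197/5)*117 = 23049/5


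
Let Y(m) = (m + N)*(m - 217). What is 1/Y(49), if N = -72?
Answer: 1/3864 ≈ 0.00025880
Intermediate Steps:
Y(m) = (-217 + m)*(-72 + m) (Y(m) = (m - 72)*(m - 217) = (-72 + m)*(-217 + m) = (-217 + m)*(-72 + m))
1/Y(49) = 1/(15624 + 49² - 289*49) = 1/(15624 + 2401 - 14161) = 1/3864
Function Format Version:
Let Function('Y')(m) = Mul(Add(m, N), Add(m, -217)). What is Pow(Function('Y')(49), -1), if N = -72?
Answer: Rational(1, 3864) ≈ 0.00025880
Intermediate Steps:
Function('Y')(m) = Mul(Add(-217, m), Add(-72, m)) (Function('Y')(m) = Mul(Add(m, -72), Add(m, -217)) = Mul(Add(-72, m), Add(-217, m)) = Mul(Add(-217, m), Add(-72, m)))
Pow(Function('Y')(49), -1) = Pow(Add(15624, Pow(49, 2), Mul(-289, 49)), -1) = Pow(Add(15624, 2401, -14161), -1) = Pow(3864, -1) = Rational(1, 3864)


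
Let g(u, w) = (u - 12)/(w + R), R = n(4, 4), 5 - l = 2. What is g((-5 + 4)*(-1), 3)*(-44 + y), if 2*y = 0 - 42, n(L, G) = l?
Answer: 715/6 ≈ 119.17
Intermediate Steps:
l = 3 (l = 5 - 1*2 = 5 - 2 = 3)
n(L, G) = 3
R = 3
g(u, w) = (-12 + u)/(3 + w) (g(u, w) = (u - 12)/(w + 3) = (-12 + u)/(3 + w))
y = -21 (y = (0 - 42)/2 = (1/2)*(-42) = -21)
g((-5 + 4)*(-1), 3)*(-44 + y) = ((-12 + (-5 + 4)*(-1))/(3 + 3))*(-44 - 21) = ((-12 - 1*(-1))/6)*(-65) = ((-12 + 1)/6)*(-65) = ((1/6)*(-11))*(-65) = -11/6*(-65) = 715/6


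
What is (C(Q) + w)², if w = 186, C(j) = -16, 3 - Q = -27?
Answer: 28900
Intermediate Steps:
Q = 30 (Q = 3 - 1*(-27) = 3 + 27 = 30)
(C(Q) + w)² = (-16 + 186)² = 170² = 28900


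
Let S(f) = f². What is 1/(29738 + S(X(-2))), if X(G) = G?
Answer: 1/29742 ≈ 3.3622e-5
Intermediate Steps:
1/(29738 + S(X(-2))) = 1/(29738 + (-2)²) = 1/(29738 + 4) = 1/29742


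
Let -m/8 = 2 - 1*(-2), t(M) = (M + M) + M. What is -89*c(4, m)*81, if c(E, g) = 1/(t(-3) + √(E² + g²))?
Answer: -64881/959 - 28836*√65/959 ≈ -310.08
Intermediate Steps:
t(M) = 3*M (t(M) = 2*M + M = 3*M)
m = -32 (m = -8*(2 - 1*(-2)) = -8*(2 + 2) = -8*4 = -32)
c(E, g) = 1/(-9 + √(E² + g²)) (c(E, g) = 1/(3*(-3) + √(E² + g²)) = 1/(-9 + √(E² + g²)))
-89*c(4, m)*81 = -89/(-9 + √(4² + (-32)²))*81 = -89/(-9 + √(16 + 1024))*81 = -89/(-9 + √1040)*81 = -89/(-9 + 4*√65)*81 = -7209/(-9 + 4*√65)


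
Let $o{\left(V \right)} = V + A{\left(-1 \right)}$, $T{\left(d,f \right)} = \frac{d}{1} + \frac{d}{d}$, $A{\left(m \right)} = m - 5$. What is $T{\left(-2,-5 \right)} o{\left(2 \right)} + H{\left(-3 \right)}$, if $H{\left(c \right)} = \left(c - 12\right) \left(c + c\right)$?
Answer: $94$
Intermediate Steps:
$A{\left(m \right)} = -5 + m$ ($A{\left(m \right)} = m - 5 = -5 + m$)
$T{\left(d,f \right)} = 1 + d$ ($T{\left(d,f \right)} = d 1 + 1 = d + 1 = 1 + d$)
$H{\left(c \right)} = 2 c \left(-12 + c\right)$ ($H{\left(c \right)} = \left(-12 + c\right) 2 c = 2 c \left(-12 + c\right)$)
$o{\left(V \right)} = -6 + V$ ($o{\left(V \right)} = V - 6 = -6 + V$)
$T{\left(-2,-5 \right)} o{\left(2 \right)} + H{\left(-3 \right)} = \left(1 - 2\right) \left(-6 + 2\right) + 2 \left(-3\right) \left(-12 - 3\right) = \left(-1\right) \left(-4\right) + 2 \left(-3\right) \left(-15\right) = 4 + 90 = 94$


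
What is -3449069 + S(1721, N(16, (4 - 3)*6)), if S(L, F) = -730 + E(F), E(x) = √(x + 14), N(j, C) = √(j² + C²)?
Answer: -3449799 + √(14 + 2*√73) ≈ -3.4498e+6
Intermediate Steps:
N(j, C) = √(C² + j²)
E(x) = √(14 + x)
S(L, F) = -730 + √(14 + F)
-3449069 + S(1721, N(16, (4 - 3)*6)) = -3449069 + (-730 + √(14 + √(((4 - 3)*6)² + 16²))) = -3449069 + (-730 + √(14 + √((1*6)² + 256))) = -3449069 + (-730 + √(14 + √(6² + 256))) = -3449069 + (-730 + √(14 + √(36 + 256))) = -3449069 + (-730 + √(14 + √292)) = -3449069 + (-730 + √(14 + 2*√73)) = -3449799 + √(14 + 2*√73)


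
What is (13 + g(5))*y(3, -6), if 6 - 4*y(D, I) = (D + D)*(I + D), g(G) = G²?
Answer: 228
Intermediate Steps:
y(D, I) = 3/2 - D*(D + I)/2 (y(D, I) = 3/2 - (D + D)*(I + D)/4 = 3/2 - 2*D*(D + I)/4 = 3/2 - D*(D + I)/2)
(13 + g(5))*y(3, -6) = (13 + 5²)*(3/2 - ½*3² - ½*3*(-6)) = (13 + 25)*(3/2 - ½*9 + 9) = 38*(3/2 - 9/2 + 9) = 38*6 = 228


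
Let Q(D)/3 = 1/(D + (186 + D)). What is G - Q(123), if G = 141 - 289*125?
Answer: -5181697/144 ≈ -35984.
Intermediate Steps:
G = -35984 (G = 141 - 36125 = -35984)
Q(D) = 3/(186 + 2*D) (Q(D) = 3/(D + (186 + D)) = 3/(186 + 2*D))
G - Q(123) = -35984 - 3/(2*(93 + 123)) = -35984 - 3/(2*216) = -35984 - 1*1/144 = -35984 - 1/144 = -5181697/144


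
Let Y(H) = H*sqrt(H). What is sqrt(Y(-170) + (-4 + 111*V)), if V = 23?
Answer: sqrt(2549 - 170*I*sqrt(170)) ≈ 54.438 - 20.358*I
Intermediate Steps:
Y(H) = H**(3/2)
sqrt(Y(-170) + (-4 + 111*V)) = sqrt((-170)**(3/2) + (-4 + 111*23)) = sqrt(-170*I*sqrt(170) + (-4 + 2553)) = sqrt(-170*I*sqrt(170) + 2549) = sqrt(2549 - 170*I*sqrt(170))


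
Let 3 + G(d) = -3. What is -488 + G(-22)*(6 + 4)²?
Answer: -1088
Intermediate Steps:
G(d) = -6 (G(d) = -3 - 3 = -6)
-488 + G(-22)*(6 + 4)² = -488 - 6*(6 + 4)² = -488 - 6*10² = -488 - 6*100 = -488 - 600 = -1088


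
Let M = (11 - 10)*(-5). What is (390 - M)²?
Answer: 156025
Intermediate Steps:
M = -5 (M = 1*(-5) = -5)
(390 - M)² = (390 - 1*(-5))² = (390 + 5)² = 395² = 156025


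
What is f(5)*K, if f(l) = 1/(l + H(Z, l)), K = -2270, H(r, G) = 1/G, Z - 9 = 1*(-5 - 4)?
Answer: -5675/13 ≈ -436.54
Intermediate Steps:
Z = 0 (Z = 9 + 1*(-5 - 4) = 9 + 1*(-9) = 9 - 9 = 0)
f(l) = 1/(l + 1/l)
f(5)*K = (5/(1 + 5²))*(-2270) = (5/(1 + 25))*(-2270) = (5/26)*(-2270) = -5675/13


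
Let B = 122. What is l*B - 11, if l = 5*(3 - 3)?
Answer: -11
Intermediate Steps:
l = 0 (l = 5*0 = 0)
l*B - 11 = 0*122 - 11 = 0 - 11 = -11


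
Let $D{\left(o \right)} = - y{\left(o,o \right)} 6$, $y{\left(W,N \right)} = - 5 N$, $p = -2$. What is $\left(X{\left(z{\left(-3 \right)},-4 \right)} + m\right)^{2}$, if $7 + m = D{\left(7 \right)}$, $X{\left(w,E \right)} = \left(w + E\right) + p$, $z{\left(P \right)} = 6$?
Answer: $41209$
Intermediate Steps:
$X{\left(w,E \right)} = -2 + E + w$ ($X{\left(w,E \right)} = \left(w + E\right) - 2 = \left(E + w\right) - 2 = -2 + E + w$)
$D{\left(o \right)} = 30 o$ ($D{\left(o \right)} = - \left(-5\right) o 6 = 5 o 6 = 30 o$)
$m = 203$ ($m = -7 + 30 \cdot 7 = -7 + 210 = 203$)
$\left(X{\left(z{\left(-3 \right)},-4 \right)} + m\right)^{2} = \left(\left(-2 - 4 + 6\right) + 203\right)^{2} = \left(0 + 203\right)^{2} = 203^{2} = 41209$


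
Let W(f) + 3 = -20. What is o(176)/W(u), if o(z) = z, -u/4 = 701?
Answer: -176/23 ≈ -7.6522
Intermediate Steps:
u = -2804 (u = -4*701 = -2804)
W(f) = -23 (W(f) = -3 - 20 = -23)
o(176)/W(u) = 176/(-23) = 176*(-1/23) = -176/23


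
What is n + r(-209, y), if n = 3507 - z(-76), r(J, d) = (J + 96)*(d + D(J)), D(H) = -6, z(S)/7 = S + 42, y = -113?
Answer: 17192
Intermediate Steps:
z(S) = 294 + 7*S (z(S) = 7*(S + 42) = 7*(42 + S) = 294 + 7*S)
r(J, d) = (-6 + d)*(96 + J) (r(J, d) = (J + 96)*(d - 6) = (96 + J)*(-6 + d) = (-6 + d)*(96 + J))
n = 3745 (n = 3507 - (294 + 7*(-76)) = 3507 - (294 - 532) = 3507 - 1*(-238) = 3507 + 238 = 3745)
n + r(-209, y) = 3745 + (-576 - 6*(-209) + 96*(-113) - 209*(-113)) = 3745 + (-576 + 1254 - 10848 + 23617) = 3745 + 13447 = 17192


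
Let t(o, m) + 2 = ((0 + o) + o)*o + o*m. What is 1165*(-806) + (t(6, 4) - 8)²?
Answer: -931594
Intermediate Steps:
t(o, m) = -2 + 2*o² + m*o (t(o, m) = -2 + (((0 + o) + o)*o + o*m) = -2 + ((o + o)*o + m*o) = -2 + ((2*o)*o + m*o) = -2 + (2*o² + m*o) = -2 + 2*o² + m*o)
1165*(-806) + (t(6, 4) - 8)² = 1165*(-806) + ((-2 + 2*6² + 4*6) - 8)² = -938990 + ((-2 + 2*36 + 24) - 8)² = -938990 + ((-2 + 72 + 24) - 8)² = -938990 + (94 - 8)² = -938990 + 86² = -938990 + 7396 = -931594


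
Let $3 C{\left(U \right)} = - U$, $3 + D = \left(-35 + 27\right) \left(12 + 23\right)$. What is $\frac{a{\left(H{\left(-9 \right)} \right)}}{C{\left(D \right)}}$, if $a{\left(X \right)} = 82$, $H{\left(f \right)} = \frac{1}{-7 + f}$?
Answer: $\frac{246}{283} \approx 0.86926$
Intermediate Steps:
$D = -283$ ($D = -3 + \left(-35 + 27\right) \left(12 + 23\right) = -3 - 280 = -283$)
$C{\left(U \right)} = - \frac{U}{3}$ ($C{\left(U \right)} = \frac{\left(-1\right) U}{3} = - \frac{U}{3}$)
$\frac{a{\left(H{\left(-9 \right)} \right)}}{C{\left(D \right)}} = \frac{82}{\left(- \frac{1}{3}\right) \left(-283\right)} = \frac{82}{\frac{283}{3}} = 82 \cdot \frac{3}{283} = \frac{246}{283}$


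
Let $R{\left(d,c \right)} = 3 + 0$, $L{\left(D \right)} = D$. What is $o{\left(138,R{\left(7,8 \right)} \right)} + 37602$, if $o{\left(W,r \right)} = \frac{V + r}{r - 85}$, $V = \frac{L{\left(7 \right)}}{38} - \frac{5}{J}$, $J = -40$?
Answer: $\frac{468670825}{12464} \approx 37602.0$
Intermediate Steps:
$R{\left(d,c \right)} = 3$
$V = \frac{47}{152}$ ($V = \frac{7}{38} - \frac{5}{-40} = 7 \cdot \frac{1}{38} - - \frac{1}{8} = \frac{7}{38} + \frac{1}{8} = \frac{47}{152} \approx 0.30921$)
$o{\left(W,r \right)} = \frac{\frac{47}{152} + r}{-85 + r}$ ($o{\left(W,r \right)} = \frac{\frac{47}{152} + r}{r - 85} = \frac{\frac{47}{152} + r}{-85 + r}$)
$o{\left(138,R{\left(7,8 \right)} \right)} + 37602 = \frac{\frac{47}{152} + 3}{-85 + 3} + 37602 = \frac{1}{-82} \cdot \frac{503}{152} + 37602 = \left(- \frac{1}{82}\right) \frac{503}{152} + 37602 = - \frac{503}{12464} + 37602 = \frac{468670825}{12464}$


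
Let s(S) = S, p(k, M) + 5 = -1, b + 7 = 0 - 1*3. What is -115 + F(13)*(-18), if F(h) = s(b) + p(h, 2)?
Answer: 173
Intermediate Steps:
b = -10 (b = -7 + (0 - 1*3) = -7 + (0 - 3) = -7 - 3 = -10)
p(k, M) = -6 (p(k, M) = -5 - 1 = -6)
F(h) = -16 (F(h) = -10 - 6 = -16)
-115 + F(13)*(-18) = -115 - 16*(-18) = -115 + 288 = 173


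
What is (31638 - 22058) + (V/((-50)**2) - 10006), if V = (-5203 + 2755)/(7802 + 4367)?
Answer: -3239996862/7605625 ≈ -426.00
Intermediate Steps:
V = -2448/12169 ≈ -0.20117
(31638 - 22058) + (V/((-50)**2) - 10006) = (31638 - 22058) + (-2448/(12169*((-50)**2)) - 10006) = 9580 + (-2448/12169/2500 - 10006) = 9580 + (-2448/12169*1/2500 - 10006) = 9580 + (-612/7605625 - 10006) = 9580 - 76101884362/7605625 = -3239996862/7605625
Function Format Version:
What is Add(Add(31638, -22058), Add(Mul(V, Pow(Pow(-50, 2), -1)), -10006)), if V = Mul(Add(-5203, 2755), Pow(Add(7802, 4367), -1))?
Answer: Rational(-3239996862, 7605625) ≈ -426.00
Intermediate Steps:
V = Rational(-2448, 12169) (V = Mul(-2448, Pow(12169, -1)) = Mul(-2448, Rational(1, 12169)) = Rational(-2448, 12169) ≈ -0.20117)
Add(Add(31638, -22058), Add(Mul(V, Pow(Pow(-50, 2), -1)), -10006)) = Add(Add(31638, -22058), Add(Mul(Rational(-2448, 12169), Pow(Pow(-50, 2), -1)), -10006)) = Add(9580, Add(Mul(Rational(-2448, 12169), Pow(2500, -1)), -10006)) = Add(9580, Add(Mul(Rational(-2448, 12169), Rational(1, 2500)), -10006)) = Add(9580, Add(Rational(-612, 7605625), -10006)) = Add(9580, Rational(-76101884362, 7605625)) = Rational(-3239996862, 7605625)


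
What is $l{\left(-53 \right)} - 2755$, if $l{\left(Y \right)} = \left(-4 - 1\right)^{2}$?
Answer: $-2730$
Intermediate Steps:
$l{\left(Y \right)} = 25$ ($l{\left(Y \right)} = \left(-5\right)^{2} = 25$)
$l{\left(-53 \right)} - 2755 = 25 - 2755 = -2730$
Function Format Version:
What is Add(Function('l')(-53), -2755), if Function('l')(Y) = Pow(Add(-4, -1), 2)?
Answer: -2730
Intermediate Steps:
Function('l')(Y) = 25 (Function('l')(Y) = Pow(-5, 2) = 25)
Add(Function('l')(-53), -2755) = Add(25, -2755) = -2730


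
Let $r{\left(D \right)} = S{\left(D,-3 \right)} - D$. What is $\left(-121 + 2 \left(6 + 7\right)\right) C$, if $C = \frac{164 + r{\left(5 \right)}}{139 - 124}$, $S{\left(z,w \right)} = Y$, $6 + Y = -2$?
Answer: $- \frac{2869}{3} \approx -956.33$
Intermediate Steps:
$Y = -8$ ($Y = -6 - 2 = -8$)
$S{\left(z,w \right)} = -8$
$r{\left(D \right)} = -8 - D$
$C = \frac{151}{15}$ ($C = \frac{164 - 13}{139 - 124} = \frac{164 - 13}{15} = \left(164 - 13\right) \frac{1}{15} = 151 \cdot \frac{1}{15} = \frac{151}{15} \approx 10.067$)
$\left(-121 + 2 \left(6 + 7\right)\right) C = \left(-121 + 2 \left(6 + 7\right)\right) \frac{151}{15} = \left(-121 + 2 \cdot 13\right) \frac{151}{15} = \left(-121 + 26\right) \frac{151}{15} = \left(-95\right) \frac{151}{15} = - \frac{2869}{3}$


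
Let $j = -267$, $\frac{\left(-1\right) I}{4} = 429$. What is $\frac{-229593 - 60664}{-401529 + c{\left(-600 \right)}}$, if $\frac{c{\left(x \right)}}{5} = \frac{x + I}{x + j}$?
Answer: $\frac{7625843}{10548911} \approx 0.7229$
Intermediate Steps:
$I = -1716$ ($I = \left(-4\right) 429 = -1716$)
$c{\left(x \right)} = \frac{5 \left(-1716 + x\right)}{-267 + x}$ ($c{\left(x \right)} = 5 \frac{x - 1716}{x - 267} = 5 \frac{-1716 + x}{-267 + x} = \frac{5 \left(-1716 + x\right)}{-267 + x}$)
$\frac{-229593 - 60664}{-401529 + c{\left(-600 \right)}} = \frac{-229593 - 60664}{-401529 + \frac{5 \left(-1716 - 600\right)}{-267 - 600}} = - \frac{290257}{-401529 + 5 \frac{1}{-867} \left(-2316\right)} = - \frac{290257}{-401529 + 5 \left(- \frac{1}{867}\right) \left(-2316\right)} = - \frac{290257}{-401529 + \frac{3860}{289}} = - \frac{290257}{- \frac{116038021}{289}} = \left(-290257\right) \left(- \frac{289}{116038021}\right) = \frac{7625843}{10548911}$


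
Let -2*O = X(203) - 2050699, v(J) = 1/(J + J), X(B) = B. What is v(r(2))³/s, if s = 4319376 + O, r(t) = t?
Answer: 1/342055936 ≈ 2.9235e-9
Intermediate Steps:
v(J) = 1/(2*J)
O = 1025248 (O = -(203 - 2050699)/2 = -½*(-2050496) = 1025248)
s = 5344624 (s = 4319376 + 1025248 = 5344624)
v(r(2))³/s = ((½)/2)³/5344624 = ((½)*(½))³*(1/5344624) = (¼)³*(1/5344624) = (1/64)*(1/5344624) = 1/342055936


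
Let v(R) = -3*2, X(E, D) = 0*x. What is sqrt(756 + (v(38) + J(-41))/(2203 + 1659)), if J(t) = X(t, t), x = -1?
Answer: sqrt(2818937523)/1931 ≈ 27.495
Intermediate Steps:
X(E, D) = 0 (X(E, D) = 0*(-1) = 0)
J(t) = 0
v(R) = -6
sqrt(756 + (v(38) + J(-41))/(2203 + 1659)) = sqrt(756 + (-6 + 0)/(2203 + 1659)) = sqrt(756 - 6/3862) = sqrt(756 - 6*1/3862) = sqrt(756 - 3/1931) = sqrt(1459833/1931) = sqrt(2818937523)/1931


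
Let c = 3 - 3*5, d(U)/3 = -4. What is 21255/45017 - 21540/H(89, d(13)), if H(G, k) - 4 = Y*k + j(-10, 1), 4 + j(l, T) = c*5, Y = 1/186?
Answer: 19724265/54929 ≈ 359.09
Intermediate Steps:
d(U) = -12 (d(U) = 3*(-4) = -12)
Y = 1/186 ≈ 0.0053763
c = -12 (c = 3 - 15 = -12)
j(l, T) = -64 (j(l, T) = -4 - 12*5 = -4 - 60 = -64)
H(G, k) = -60 + k/186 (H(G, k) = 4 + (k/186 - 64) = 4 + (-64 + k/186) = -60 + k/186)
21255/45017 - 21540/H(89, d(13)) = 21255/45017 - 21540/(-60 + (1/186)*(-12)) = 21255*(1/45017) - 21540/(-60 - 2/31) = 195/413 - 21540/(-1862/31) = 195/413 - 21540*(-31/1862) = 195/413 + 333870/931 = 19724265/54929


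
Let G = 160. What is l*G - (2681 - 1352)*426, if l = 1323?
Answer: -354474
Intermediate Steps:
l*G - (2681 - 1352)*426 = 1323*160 - (2681 - 1352)*426 = 211680 - 1329*426 = 211680 - 1*566154 = 211680 - 566154 = -354474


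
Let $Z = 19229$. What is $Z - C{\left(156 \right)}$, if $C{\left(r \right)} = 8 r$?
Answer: $17981$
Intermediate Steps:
$Z - C{\left(156 \right)} = 19229 - 8 \cdot 156 = 19229 - 1248 = 17981$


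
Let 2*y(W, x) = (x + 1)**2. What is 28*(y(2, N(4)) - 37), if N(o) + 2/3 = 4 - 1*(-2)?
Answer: -4270/9 ≈ -474.44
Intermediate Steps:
N(o) = 16/3 (N(o) = -2/3 + (4 - 1*(-2)) = -2/3 + (4 + 2) = -2/3 + 6 = 16/3)
y(W, x) = (1 + x)**2/2 (y(W, x) = (x + 1)**2/2 = (1 + x)**2/2)
28*(y(2, N(4)) - 37) = 28*((1 + 16/3)**2/2 - 37) = 28*((19/3)**2/2 - 37) = 28*((1/2)*(361/9) - 37) = 28*(361/18 - 37) = 28*(-305/18) = -4270/9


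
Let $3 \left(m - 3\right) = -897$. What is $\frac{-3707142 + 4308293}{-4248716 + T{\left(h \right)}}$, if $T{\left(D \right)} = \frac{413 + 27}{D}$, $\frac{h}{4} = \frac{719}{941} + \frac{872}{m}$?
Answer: $- \frac{2075774403}{14670990433} \approx -0.14149$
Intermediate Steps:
$m = -296$ ($m = 3 + \frac{1}{3} \left(-897\right) = 3 - 299 = -296$)
$h = - \frac{303864}{34817}$ ($h = 4 \left(\frac{719}{941} + \frac{872}{-296}\right) = 4 \left(719 \cdot \frac{1}{941} + 872 \left(- \frac{1}{296}\right)\right) = 4 \left(\frac{719}{941} - \frac{109}{37}\right) = 4 \left(- \frac{75966}{34817}\right) = - \frac{303864}{34817} \approx -8.7275$)
$T{\left(D \right)} = \frac{440}{D}$
$\frac{-3707142 + 4308293}{-4248716 + T{\left(h \right)}} = \frac{-3707142 + 4308293}{-4248716 + \frac{440}{- \frac{303864}{34817}}} = \frac{601151}{-4248716 + 440 \left(- \frac{34817}{303864}\right)} = \frac{601151}{-4248716 - \frac{174085}{3453}} = \frac{601151}{- \frac{14670990433}{3453}} = 601151 \left(- \frac{3453}{14670990433}\right) = - \frac{2075774403}{14670990433}$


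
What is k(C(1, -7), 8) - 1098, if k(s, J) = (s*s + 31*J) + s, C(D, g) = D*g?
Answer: -808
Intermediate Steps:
k(s, J) = s + s**2 + 31*J (k(s, J) = (s**2 + 31*J) + s = s + s**2 + 31*J)
k(C(1, -7), 8) - 1098 = (1*(-7) + (1*(-7))**2 + 31*8) - 1098 = (-7 + (-7)**2 + 248) - 1098 = (-7 + 49 + 248) - 1098 = 290 - 1098 = -808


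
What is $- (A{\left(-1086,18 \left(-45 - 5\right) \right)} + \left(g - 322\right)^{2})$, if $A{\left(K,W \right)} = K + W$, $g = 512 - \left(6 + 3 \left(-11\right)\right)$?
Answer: $-45103$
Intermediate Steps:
$g = 539$ ($g = 512 - \left(6 - 33\right) = 512 - -27 = 512 + 27 = 539$)
$- (A{\left(-1086,18 \left(-45 - 5\right) \right)} + \left(g - 322\right)^{2}) = - (\left(-1086 + 18 \left(-45 - 5\right)\right) + \left(539 - 322\right)^{2}) = - (\left(-1086 + 18 \left(-45 - 5\right)\right) + 217^{2}) = - (\left(-1086 + 18 \left(-50\right)\right) + 47089) = - (\left(-1086 - 900\right) + 47089) = - (-1986 + 47089) = \left(-1\right) 45103 = -45103$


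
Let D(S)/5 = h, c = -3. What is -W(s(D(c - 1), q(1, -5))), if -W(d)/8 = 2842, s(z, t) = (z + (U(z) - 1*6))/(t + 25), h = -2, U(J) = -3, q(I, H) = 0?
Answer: 22736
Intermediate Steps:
D(S) = -10 (D(S) = 5*(-2) = -10)
s(z, t) = (-9 + z)/(25 + t) (s(z, t) = (z + (-3 - 1*6))/(t + 25) = (z + (-3 - 6))/(25 + t) = (z - 9)/(25 + t) = (-9 + z)/(25 + t))
W(d) = -22736 (W(d) = -8*2842 = -22736)
-W(s(D(c - 1), q(1, -5))) = -1*(-22736) = 22736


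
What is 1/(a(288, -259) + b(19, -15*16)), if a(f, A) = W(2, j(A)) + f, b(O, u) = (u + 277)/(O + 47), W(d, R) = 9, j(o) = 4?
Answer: 66/19639 ≈ 0.0033607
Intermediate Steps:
b(O, u) = (277 + u)/(47 + O)
a(f, A) = 9 + f
1/(a(288, -259) + b(19, -15*16)) = 1/((9 + 288) + (277 - 15*16)/(47 + 19)) = 1/(297 + (277 - 240)/66) = 1/(297 + (1/66)*37) = 1/(297 + 37/66) = 1/(19639/66) = 66/19639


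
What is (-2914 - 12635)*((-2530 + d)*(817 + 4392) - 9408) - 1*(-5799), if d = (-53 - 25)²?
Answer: -287709018723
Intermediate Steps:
d = 6084 (d = (-78)² = 6084)
(-2914 - 12635)*((-2530 + d)*(817 + 4392) - 9408) - 1*(-5799) = (-2914 - 12635)*((-2530 + 6084)*(817 + 4392) - 9408) - 1*(-5799) = -15549*(3554*5209 - 9408) + 5799 = -15549*(18512786 - 9408) + 5799 = -15549*18503378 + 5799 = -287709024522 + 5799 = -287709018723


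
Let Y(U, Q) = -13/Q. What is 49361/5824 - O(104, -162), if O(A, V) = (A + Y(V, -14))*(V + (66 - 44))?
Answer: 6584917/448 ≈ 14698.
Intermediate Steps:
O(A, V) = (22 + V)*(13/14 + A) (O(A, V) = (A - 13/(-14))*(V + (66 - 44)) = (A - 13*(-1/14))*(V + 22) = (A + 13/14)*(22 + V) = (13/14 + A)*(22 + V) = (22 + V)*(13/14 + A))
49361/5824 - O(104, -162) = 49361/5824 - (143/7 + 22*104 + (13/14)*(-162) + 104*(-162)) = 49361*(1/5824) - (143/7 + 2288 - 1053/7 - 16848) = 3797/448 - 1*(-14690) = 3797/448 + 14690 = 6584917/448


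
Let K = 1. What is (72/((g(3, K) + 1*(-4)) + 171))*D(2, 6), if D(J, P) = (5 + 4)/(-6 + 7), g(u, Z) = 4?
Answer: 72/19 ≈ 3.7895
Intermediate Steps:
D(J, P) = 9 (D(J, P) = 9/1 = 9*1 = 9)
(72/((g(3, K) + 1*(-4)) + 171))*D(2, 6) = (72/((4 + 1*(-4)) + 171))*9 = (72/((4 - 4) + 171))*9 = (72/(0 + 171))*9 = (72/171)*9 = (72*(1/171))*9 = (8/19)*9 = 72/19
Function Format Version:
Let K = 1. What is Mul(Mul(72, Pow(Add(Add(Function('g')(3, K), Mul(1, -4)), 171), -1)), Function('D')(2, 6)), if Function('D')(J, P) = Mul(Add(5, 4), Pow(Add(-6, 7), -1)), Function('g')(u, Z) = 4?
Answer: Rational(72, 19) ≈ 3.7895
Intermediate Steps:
Function('D')(J, P) = 9 (Function('D')(J, P) = Mul(9, Pow(1, -1)) = Mul(9, 1) = 9)
Mul(Mul(72, Pow(Add(Add(Function('g')(3, K), Mul(1, -4)), 171), -1)), Function('D')(2, 6)) = Mul(Mul(72, Pow(Add(Add(4, Mul(1, -4)), 171), -1)), 9) = Mul(Mul(72, Pow(Add(Add(4, -4), 171), -1)), 9) = Mul(Mul(72, Pow(Add(0, 171), -1)), 9) = Mul(Mul(72, Pow(171, -1)), 9) = Mul(Mul(72, Rational(1, 171)), 9) = Mul(Rational(8, 19), 9) = Rational(72, 19)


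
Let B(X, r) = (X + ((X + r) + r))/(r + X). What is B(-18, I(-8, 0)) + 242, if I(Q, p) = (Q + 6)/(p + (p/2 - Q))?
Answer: 244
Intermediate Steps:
I(Q, p) = (6 + Q)/(-Q + 3*p/2) (I(Q, p) = (6 + Q)/(p + (p*(½) - Q)) = (6 + Q)/(p + (p/2 - Q)) = (6 + Q)/(-Q + 3*p/2))
B(X, r) = (2*X + 2*r)/(X + r) (B(X, r) = (X + (X + 2*r))/(X + r) = (2*X + 2*r)/(X + r))
B(-18, I(-8, 0)) + 242 = 2 + 242 = 244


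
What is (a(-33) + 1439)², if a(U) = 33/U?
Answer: 2067844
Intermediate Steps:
(a(-33) + 1439)² = (33/(-33) + 1439)² = (33*(-1/33) + 1439)² = (-1 + 1439)² = 1438² = 2067844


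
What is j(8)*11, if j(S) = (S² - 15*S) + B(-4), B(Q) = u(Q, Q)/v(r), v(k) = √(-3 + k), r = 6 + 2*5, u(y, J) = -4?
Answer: -616 - 44*√13/13 ≈ -628.20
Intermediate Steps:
r = 16 (r = 6 + 10 = 16)
B(Q) = -4*√13/13 (B(Q) = -4/√(-3 + 16) = -4*√13/13)
j(S) = S² - 15*S - 4*√13/13 (j(S) = (S² - 15*S) - 4*√13/13 = S² - 15*S - 4*√13/13)
j(8)*11 = (8² - 15*8 - 4*√13/13)*11 = (64 - 120 - 4*√13/13)*11 = (-56 - 4*√13/13)*11 = -616 - 44*√13/13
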